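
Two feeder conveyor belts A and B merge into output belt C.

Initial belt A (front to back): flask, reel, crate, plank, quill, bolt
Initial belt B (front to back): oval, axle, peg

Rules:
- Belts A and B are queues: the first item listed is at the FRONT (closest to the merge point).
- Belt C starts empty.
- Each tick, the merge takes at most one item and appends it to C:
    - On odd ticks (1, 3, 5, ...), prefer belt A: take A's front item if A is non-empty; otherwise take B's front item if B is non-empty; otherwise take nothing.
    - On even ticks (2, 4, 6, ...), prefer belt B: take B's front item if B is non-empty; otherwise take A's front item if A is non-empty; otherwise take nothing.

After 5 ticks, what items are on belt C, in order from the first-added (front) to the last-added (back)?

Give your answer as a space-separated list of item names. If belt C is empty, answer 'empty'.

Tick 1: prefer A, take flask from A; A=[reel,crate,plank,quill,bolt] B=[oval,axle,peg] C=[flask]
Tick 2: prefer B, take oval from B; A=[reel,crate,plank,quill,bolt] B=[axle,peg] C=[flask,oval]
Tick 3: prefer A, take reel from A; A=[crate,plank,quill,bolt] B=[axle,peg] C=[flask,oval,reel]
Tick 4: prefer B, take axle from B; A=[crate,plank,quill,bolt] B=[peg] C=[flask,oval,reel,axle]
Tick 5: prefer A, take crate from A; A=[plank,quill,bolt] B=[peg] C=[flask,oval,reel,axle,crate]

Answer: flask oval reel axle crate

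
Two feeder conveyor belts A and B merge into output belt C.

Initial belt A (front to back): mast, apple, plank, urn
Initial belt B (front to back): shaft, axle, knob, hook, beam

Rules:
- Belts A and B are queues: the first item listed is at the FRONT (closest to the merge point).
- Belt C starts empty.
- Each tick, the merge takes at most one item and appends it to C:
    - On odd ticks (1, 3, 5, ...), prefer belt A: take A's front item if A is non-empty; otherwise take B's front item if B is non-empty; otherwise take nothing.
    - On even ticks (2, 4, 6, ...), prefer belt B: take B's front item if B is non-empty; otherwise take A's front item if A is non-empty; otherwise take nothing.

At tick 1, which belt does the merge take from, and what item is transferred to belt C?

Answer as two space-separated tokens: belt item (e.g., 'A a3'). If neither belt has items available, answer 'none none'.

Answer: A mast

Derivation:
Tick 1: prefer A, take mast from A; A=[apple,plank,urn] B=[shaft,axle,knob,hook,beam] C=[mast]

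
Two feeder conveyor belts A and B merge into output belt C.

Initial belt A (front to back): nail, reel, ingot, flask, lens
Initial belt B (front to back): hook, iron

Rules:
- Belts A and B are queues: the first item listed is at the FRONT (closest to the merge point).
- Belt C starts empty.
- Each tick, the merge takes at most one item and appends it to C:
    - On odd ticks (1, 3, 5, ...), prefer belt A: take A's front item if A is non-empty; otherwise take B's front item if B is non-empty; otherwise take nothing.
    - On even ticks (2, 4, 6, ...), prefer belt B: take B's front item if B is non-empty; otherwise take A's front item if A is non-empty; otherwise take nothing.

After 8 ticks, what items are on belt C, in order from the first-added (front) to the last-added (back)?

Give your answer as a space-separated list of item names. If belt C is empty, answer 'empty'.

Tick 1: prefer A, take nail from A; A=[reel,ingot,flask,lens] B=[hook,iron] C=[nail]
Tick 2: prefer B, take hook from B; A=[reel,ingot,flask,lens] B=[iron] C=[nail,hook]
Tick 3: prefer A, take reel from A; A=[ingot,flask,lens] B=[iron] C=[nail,hook,reel]
Tick 4: prefer B, take iron from B; A=[ingot,flask,lens] B=[-] C=[nail,hook,reel,iron]
Tick 5: prefer A, take ingot from A; A=[flask,lens] B=[-] C=[nail,hook,reel,iron,ingot]
Tick 6: prefer B, take flask from A; A=[lens] B=[-] C=[nail,hook,reel,iron,ingot,flask]
Tick 7: prefer A, take lens from A; A=[-] B=[-] C=[nail,hook,reel,iron,ingot,flask,lens]
Tick 8: prefer B, both empty, nothing taken; A=[-] B=[-] C=[nail,hook,reel,iron,ingot,flask,lens]

Answer: nail hook reel iron ingot flask lens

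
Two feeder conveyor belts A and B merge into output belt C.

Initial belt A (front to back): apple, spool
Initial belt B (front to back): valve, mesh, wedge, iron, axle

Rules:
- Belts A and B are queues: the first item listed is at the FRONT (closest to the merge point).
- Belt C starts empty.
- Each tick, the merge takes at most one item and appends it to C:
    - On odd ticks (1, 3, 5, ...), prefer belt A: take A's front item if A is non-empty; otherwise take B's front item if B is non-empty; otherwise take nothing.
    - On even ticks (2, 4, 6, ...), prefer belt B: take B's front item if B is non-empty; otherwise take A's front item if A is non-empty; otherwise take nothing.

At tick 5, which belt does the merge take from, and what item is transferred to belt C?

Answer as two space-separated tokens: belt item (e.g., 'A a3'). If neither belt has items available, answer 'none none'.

Answer: B wedge

Derivation:
Tick 1: prefer A, take apple from A; A=[spool] B=[valve,mesh,wedge,iron,axle] C=[apple]
Tick 2: prefer B, take valve from B; A=[spool] B=[mesh,wedge,iron,axle] C=[apple,valve]
Tick 3: prefer A, take spool from A; A=[-] B=[mesh,wedge,iron,axle] C=[apple,valve,spool]
Tick 4: prefer B, take mesh from B; A=[-] B=[wedge,iron,axle] C=[apple,valve,spool,mesh]
Tick 5: prefer A, take wedge from B; A=[-] B=[iron,axle] C=[apple,valve,spool,mesh,wedge]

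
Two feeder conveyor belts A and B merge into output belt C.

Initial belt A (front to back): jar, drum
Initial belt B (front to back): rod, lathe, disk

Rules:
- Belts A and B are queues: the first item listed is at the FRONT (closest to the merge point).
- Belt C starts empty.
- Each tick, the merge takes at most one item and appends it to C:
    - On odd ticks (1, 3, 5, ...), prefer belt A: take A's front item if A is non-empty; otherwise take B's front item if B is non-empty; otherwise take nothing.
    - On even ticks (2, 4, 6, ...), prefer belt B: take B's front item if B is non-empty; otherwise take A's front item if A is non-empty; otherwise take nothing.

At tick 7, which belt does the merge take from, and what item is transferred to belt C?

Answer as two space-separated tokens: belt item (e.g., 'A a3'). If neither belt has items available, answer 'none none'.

Answer: none none

Derivation:
Tick 1: prefer A, take jar from A; A=[drum] B=[rod,lathe,disk] C=[jar]
Tick 2: prefer B, take rod from B; A=[drum] B=[lathe,disk] C=[jar,rod]
Tick 3: prefer A, take drum from A; A=[-] B=[lathe,disk] C=[jar,rod,drum]
Tick 4: prefer B, take lathe from B; A=[-] B=[disk] C=[jar,rod,drum,lathe]
Tick 5: prefer A, take disk from B; A=[-] B=[-] C=[jar,rod,drum,lathe,disk]
Tick 6: prefer B, both empty, nothing taken; A=[-] B=[-] C=[jar,rod,drum,lathe,disk]
Tick 7: prefer A, both empty, nothing taken; A=[-] B=[-] C=[jar,rod,drum,lathe,disk]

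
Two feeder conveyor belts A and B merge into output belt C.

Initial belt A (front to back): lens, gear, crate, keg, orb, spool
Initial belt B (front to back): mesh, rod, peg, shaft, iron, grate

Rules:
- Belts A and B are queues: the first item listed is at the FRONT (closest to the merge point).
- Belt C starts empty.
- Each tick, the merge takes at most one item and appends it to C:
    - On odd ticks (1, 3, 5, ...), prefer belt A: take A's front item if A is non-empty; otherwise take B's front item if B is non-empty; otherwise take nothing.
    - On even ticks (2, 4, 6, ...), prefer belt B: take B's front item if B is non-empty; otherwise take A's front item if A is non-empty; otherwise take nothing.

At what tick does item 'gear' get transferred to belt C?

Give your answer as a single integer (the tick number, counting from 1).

Tick 1: prefer A, take lens from A; A=[gear,crate,keg,orb,spool] B=[mesh,rod,peg,shaft,iron,grate] C=[lens]
Tick 2: prefer B, take mesh from B; A=[gear,crate,keg,orb,spool] B=[rod,peg,shaft,iron,grate] C=[lens,mesh]
Tick 3: prefer A, take gear from A; A=[crate,keg,orb,spool] B=[rod,peg,shaft,iron,grate] C=[lens,mesh,gear]

Answer: 3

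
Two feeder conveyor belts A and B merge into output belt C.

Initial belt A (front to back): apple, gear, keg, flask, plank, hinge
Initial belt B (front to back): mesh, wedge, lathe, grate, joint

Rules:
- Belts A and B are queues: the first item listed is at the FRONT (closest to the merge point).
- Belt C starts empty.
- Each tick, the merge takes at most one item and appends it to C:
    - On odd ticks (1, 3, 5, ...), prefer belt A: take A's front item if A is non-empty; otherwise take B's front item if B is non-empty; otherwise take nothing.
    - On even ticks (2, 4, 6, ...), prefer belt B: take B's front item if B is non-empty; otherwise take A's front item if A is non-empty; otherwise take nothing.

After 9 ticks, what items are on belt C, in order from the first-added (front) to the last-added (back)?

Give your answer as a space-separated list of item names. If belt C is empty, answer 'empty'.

Answer: apple mesh gear wedge keg lathe flask grate plank

Derivation:
Tick 1: prefer A, take apple from A; A=[gear,keg,flask,plank,hinge] B=[mesh,wedge,lathe,grate,joint] C=[apple]
Tick 2: prefer B, take mesh from B; A=[gear,keg,flask,plank,hinge] B=[wedge,lathe,grate,joint] C=[apple,mesh]
Tick 3: prefer A, take gear from A; A=[keg,flask,plank,hinge] B=[wedge,lathe,grate,joint] C=[apple,mesh,gear]
Tick 4: prefer B, take wedge from B; A=[keg,flask,plank,hinge] B=[lathe,grate,joint] C=[apple,mesh,gear,wedge]
Tick 5: prefer A, take keg from A; A=[flask,plank,hinge] B=[lathe,grate,joint] C=[apple,mesh,gear,wedge,keg]
Tick 6: prefer B, take lathe from B; A=[flask,plank,hinge] B=[grate,joint] C=[apple,mesh,gear,wedge,keg,lathe]
Tick 7: prefer A, take flask from A; A=[plank,hinge] B=[grate,joint] C=[apple,mesh,gear,wedge,keg,lathe,flask]
Tick 8: prefer B, take grate from B; A=[plank,hinge] B=[joint] C=[apple,mesh,gear,wedge,keg,lathe,flask,grate]
Tick 9: prefer A, take plank from A; A=[hinge] B=[joint] C=[apple,mesh,gear,wedge,keg,lathe,flask,grate,plank]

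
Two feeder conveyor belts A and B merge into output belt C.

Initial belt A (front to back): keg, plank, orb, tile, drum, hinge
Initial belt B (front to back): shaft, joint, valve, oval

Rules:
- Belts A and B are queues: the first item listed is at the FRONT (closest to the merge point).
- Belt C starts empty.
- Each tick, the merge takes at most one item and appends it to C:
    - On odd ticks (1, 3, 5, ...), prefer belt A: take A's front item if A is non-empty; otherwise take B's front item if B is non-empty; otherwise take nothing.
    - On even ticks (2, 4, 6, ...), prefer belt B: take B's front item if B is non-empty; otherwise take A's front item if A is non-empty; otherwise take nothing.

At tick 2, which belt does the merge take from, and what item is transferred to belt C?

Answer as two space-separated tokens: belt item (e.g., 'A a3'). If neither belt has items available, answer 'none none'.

Tick 1: prefer A, take keg from A; A=[plank,orb,tile,drum,hinge] B=[shaft,joint,valve,oval] C=[keg]
Tick 2: prefer B, take shaft from B; A=[plank,orb,tile,drum,hinge] B=[joint,valve,oval] C=[keg,shaft]

Answer: B shaft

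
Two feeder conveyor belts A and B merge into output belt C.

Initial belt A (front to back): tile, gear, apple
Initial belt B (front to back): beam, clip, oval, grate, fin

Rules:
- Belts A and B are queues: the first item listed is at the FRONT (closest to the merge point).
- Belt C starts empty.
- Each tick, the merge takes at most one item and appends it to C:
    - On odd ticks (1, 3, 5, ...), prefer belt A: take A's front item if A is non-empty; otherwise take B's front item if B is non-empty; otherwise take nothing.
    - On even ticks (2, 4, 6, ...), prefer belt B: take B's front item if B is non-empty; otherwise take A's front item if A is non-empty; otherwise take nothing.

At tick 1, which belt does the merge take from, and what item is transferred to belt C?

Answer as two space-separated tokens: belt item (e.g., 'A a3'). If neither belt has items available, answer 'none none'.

Tick 1: prefer A, take tile from A; A=[gear,apple] B=[beam,clip,oval,grate,fin] C=[tile]

Answer: A tile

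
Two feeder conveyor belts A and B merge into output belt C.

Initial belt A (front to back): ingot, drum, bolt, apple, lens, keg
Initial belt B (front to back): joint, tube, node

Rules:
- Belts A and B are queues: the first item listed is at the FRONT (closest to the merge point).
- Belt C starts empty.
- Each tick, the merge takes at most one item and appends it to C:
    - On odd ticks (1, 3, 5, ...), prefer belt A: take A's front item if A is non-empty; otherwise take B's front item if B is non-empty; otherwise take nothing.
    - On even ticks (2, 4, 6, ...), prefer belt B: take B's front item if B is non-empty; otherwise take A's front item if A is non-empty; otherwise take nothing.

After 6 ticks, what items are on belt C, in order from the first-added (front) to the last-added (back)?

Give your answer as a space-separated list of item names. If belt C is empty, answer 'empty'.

Tick 1: prefer A, take ingot from A; A=[drum,bolt,apple,lens,keg] B=[joint,tube,node] C=[ingot]
Tick 2: prefer B, take joint from B; A=[drum,bolt,apple,lens,keg] B=[tube,node] C=[ingot,joint]
Tick 3: prefer A, take drum from A; A=[bolt,apple,lens,keg] B=[tube,node] C=[ingot,joint,drum]
Tick 4: prefer B, take tube from B; A=[bolt,apple,lens,keg] B=[node] C=[ingot,joint,drum,tube]
Tick 5: prefer A, take bolt from A; A=[apple,lens,keg] B=[node] C=[ingot,joint,drum,tube,bolt]
Tick 6: prefer B, take node from B; A=[apple,lens,keg] B=[-] C=[ingot,joint,drum,tube,bolt,node]

Answer: ingot joint drum tube bolt node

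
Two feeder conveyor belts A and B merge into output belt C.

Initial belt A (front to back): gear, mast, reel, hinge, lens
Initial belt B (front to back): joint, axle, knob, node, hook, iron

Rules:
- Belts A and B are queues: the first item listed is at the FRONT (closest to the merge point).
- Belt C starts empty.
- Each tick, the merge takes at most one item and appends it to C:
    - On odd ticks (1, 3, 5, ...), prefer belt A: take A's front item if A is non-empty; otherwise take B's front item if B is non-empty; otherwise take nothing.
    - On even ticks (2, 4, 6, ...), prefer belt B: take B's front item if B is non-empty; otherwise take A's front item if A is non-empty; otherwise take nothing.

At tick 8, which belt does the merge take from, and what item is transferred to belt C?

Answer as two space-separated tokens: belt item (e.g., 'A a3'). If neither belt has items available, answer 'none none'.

Tick 1: prefer A, take gear from A; A=[mast,reel,hinge,lens] B=[joint,axle,knob,node,hook,iron] C=[gear]
Tick 2: prefer B, take joint from B; A=[mast,reel,hinge,lens] B=[axle,knob,node,hook,iron] C=[gear,joint]
Tick 3: prefer A, take mast from A; A=[reel,hinge,lens] B=[axle,knob,node,hook,iron] C=[gear,joint,mast]
Tick 4: prefer B, take axle from B; A=[reel,hinge,lens] B=[knob,node,hook,iron] C=[gear,joint,mast,axle]
Tick 5: prefer A, take reel from A; A=[hinge,lens] B=[knob,node,hook,iron] C=[gear,joint,mast,axle,reel]
Tick 6: prefer B, take knob from B; A=[hinge,lens] B=[node,hook,iron] C=[gear,joint,mast,axle,reel,knob]
Tick 7: prefer A, take hinge from A; A=[lens] B=[node,hook,iron] C=[gear,joint,mast,axle,reel,knob,hinge]
Tick 8: prefer B, take node from B; A=[lens] B=[hook,iron] C=[gear,joint,mast,axle,reel,knob,hinge,node]

Answer: B node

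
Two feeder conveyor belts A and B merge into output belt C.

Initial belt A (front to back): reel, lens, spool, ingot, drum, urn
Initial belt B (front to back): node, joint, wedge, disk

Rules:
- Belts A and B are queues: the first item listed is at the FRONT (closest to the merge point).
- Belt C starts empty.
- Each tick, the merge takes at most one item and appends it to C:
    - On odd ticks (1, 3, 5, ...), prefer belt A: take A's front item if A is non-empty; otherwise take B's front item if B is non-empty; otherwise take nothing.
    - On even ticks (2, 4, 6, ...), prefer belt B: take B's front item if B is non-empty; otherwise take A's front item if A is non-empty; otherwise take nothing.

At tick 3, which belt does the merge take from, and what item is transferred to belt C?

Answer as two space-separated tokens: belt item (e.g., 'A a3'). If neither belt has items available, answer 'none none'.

Tick 1: prefer A, take reel from A; A=[lens,spool,ingot,drum,urn] B=[node,joint,wedge,disk] C=[reel]
Tick 2: prefer B, take node from B; A=[lens,spool,ingot,drum,urn] B=[joint,wedge,disk] C=[reel,node]
Tick 3: prefer A, take lens from A; A=[spool,ingot,drum,urn] B=[joint,wedge,disk] C=[reel,node,lens]

Answer: A lens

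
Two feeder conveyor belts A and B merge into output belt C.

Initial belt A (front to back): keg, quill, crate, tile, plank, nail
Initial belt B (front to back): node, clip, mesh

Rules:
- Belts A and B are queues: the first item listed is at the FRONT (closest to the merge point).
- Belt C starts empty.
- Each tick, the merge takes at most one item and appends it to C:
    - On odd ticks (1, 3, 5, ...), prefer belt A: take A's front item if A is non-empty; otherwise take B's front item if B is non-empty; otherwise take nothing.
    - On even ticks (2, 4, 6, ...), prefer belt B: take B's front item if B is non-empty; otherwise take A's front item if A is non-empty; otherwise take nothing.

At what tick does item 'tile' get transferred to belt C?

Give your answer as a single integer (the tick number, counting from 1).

Tick 1: prefer A, take keg from A; A=[quill,crate,tile,plank,nail] B=[node,clip,mesh] C=[keg]
Tick 2: prefer B, take node from B; A=[quill,crate,tile,plank,nail] B=[clip,mesh] C=[keg,node]
Tick 3: prefer A, take quill from A; A=[crate,tile,plank,nail] B=[clip,mesh] C=[keg,node,quill]
Tick 4: prefer B, take clip from B; A=[crate,tile,plank,nail] B=[mesh] C=[keg,node,quill,clip]
Tick 5: prefer A, take crate from A; A=[tile,plank,nail] B=[mesh] C=[keg,node,quill,clip,crate]
Tick 6: prefer B, take mesh from B; A=[tile,plank,nail] B=[-] C=[keg,node,quill,clip,crate,mesh]
Tick 7: prefer A, take tile from A; A=[plank,nail] B=[-] C=[keg,node,quill,clip,crate,mesh,tile]

Answer: 7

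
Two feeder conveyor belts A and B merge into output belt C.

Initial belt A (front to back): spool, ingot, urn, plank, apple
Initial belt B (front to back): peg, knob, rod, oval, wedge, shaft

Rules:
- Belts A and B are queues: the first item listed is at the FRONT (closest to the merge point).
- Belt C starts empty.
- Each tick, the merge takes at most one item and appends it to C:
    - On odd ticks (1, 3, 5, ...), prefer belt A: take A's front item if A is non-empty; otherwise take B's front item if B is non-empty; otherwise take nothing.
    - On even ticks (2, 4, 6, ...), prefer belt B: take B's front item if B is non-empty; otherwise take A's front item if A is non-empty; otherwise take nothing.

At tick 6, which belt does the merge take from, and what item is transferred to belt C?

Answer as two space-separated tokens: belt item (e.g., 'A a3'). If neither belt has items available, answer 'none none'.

Answer: B rod

Derivation:
Tick 1: prefer A, take spool from A; A=[ingot,urn,plank,apple] B=[peg,knob,rod,oval,wedge,shaft] C=[spool]
Tick 2: prefer B, take peg from B; A=[ingot,urn,plank,apple] B=[knob,rod,oval,wedge,shaft] C=[spool,peg]
Tick 3: prefer A, take ingot from A; A=[urn,plank,apple] B=[knob,rod,oval,wedge,shaft] C=[spool,peg,ingot]
Tick 4: prefer B, take knob from B; A=[urn,plank,apple] B=[rod,oval,wedge,shaft] C=[spool,peg,ingot,knob]
Tick 5: prefer A, take urn from A; A=[plank,apple] B=[rod,oval,wedge,shaft] C=[spool,peg,ingot,knob,urn]
Tick 6: prefer B, take rod from B; A=[plank,apple] B=[oval,wedge,shaft] C=[spool,peg,ingot,knob,urn,rod]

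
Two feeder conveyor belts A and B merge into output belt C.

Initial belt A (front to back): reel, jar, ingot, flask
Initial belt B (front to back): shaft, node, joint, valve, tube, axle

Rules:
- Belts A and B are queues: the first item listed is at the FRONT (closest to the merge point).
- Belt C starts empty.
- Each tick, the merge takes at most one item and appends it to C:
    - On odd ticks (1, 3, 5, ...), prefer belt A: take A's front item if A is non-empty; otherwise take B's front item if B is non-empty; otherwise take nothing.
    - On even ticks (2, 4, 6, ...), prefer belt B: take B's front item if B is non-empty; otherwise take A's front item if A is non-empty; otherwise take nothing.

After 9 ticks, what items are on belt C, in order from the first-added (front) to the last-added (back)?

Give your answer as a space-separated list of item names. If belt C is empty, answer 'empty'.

Tick 1: prefer A, take reel from A; A=[jar,ingot,flask] B=[shaft,node,joint,valve,tube,axle] C=[reel]
Tick 2: prefer B, take shaft from B; A=[jar,ingot,flask] B=[node,joint,valve,tube,axle] C=[reel,shaft]
Tick 3: prefer A, take jar from A; A=[ingot,flask] B=[node,joint,valve,tube,axle] C=[reel,shaft,jar]
Tick 4: prefer B, take node from B; A=[ingot,flask] B=[joint,valve,tube,axle] C=[reel,shaft,jar,node]
Tick 5: prefer A, take ingot from A; A=[flask] B=[joint,valve,tube,axle] C=[reel,shaft,jar,node,ingot]
Tick 6: prefer B, take joint from B; A=[flask] B=[valve,tube,axle] C=[reel,shaft,jar,node,ingot,joint]
Tick 7: prefer A, take flask from A; A=[-] B=[valve,tube,axle] C=[reel,shaft,jar,node,ingot,joint,flask]
Tick 8: prefer B, take valve from B; A=[-] B=[tube,axle] C=[reel,shaft,jar,node,ingot,joint,flask,valve]
Tick 9: prefer A, take tube from B; A=[-] B=[axle] C=[reel,shaft,jar,node,ingot,joint,flask,valve,tube]

Answer: reel shaft jar node ingot joint flask valve tube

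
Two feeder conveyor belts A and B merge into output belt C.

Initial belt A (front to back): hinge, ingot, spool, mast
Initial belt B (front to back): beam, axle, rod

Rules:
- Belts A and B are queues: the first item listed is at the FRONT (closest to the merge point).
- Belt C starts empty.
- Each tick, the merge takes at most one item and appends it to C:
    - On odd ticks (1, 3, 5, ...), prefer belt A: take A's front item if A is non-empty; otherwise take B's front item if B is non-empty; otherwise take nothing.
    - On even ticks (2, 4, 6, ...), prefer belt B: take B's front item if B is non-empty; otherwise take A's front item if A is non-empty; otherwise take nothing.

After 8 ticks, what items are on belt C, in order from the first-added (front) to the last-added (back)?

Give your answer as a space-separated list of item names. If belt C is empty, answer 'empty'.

Tick 1: prefer A, take hinge from A; A=[ingot,spool,mast] B=[beam,axle,rod] C=[hinge]
Tick 2: prefer B, take beam from B; A=[ingot,spool,mast] B=[axle,rod] C=[hinge,beam]
Tick 3: prefer A, take ingot from A; A=[spool,mast] B=[axle,rod] C=[hinge,beam,ingot]
Tick 4: prefer B, take axle from B; A=[spool,mast] B=[rod] C=[hinge,beam,ingot,axle]
Tick 5: prefer A, take spool from A; A=[mast] B=[rod] C=[hinge,beam,ingot,axle,spool]
Tick 6: prefer B, take rod from B; A=[mast] B=[-] C=[hinge,beam,ingot,axle,spool,rod]
Tick 7: prefer A, take mast from A; A=[-] B=[-] C=[hinge,beam,ingot,axle,spool,rod,mast]
Tick 8: prefer B, both empty, nothing taken; A=[-] B=[-] C=[hinge,beam,ingot,axle,spool,rod,mast]

Answer: hinge beam ingot axle spool rod mast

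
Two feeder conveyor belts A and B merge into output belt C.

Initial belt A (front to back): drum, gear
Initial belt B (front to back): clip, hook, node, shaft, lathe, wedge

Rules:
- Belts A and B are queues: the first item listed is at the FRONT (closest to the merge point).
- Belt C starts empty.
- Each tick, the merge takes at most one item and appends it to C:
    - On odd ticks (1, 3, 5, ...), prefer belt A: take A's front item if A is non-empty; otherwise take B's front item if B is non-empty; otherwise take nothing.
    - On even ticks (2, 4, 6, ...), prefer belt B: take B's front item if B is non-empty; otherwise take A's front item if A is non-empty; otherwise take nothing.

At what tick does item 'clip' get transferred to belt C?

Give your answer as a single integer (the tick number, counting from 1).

Answer: 2

Derivation:
Tick 1: prefer A, take drum from A; A=[gear] B=[clip,hook,node,shaft,lathe,wedge] C=[drum]
Tick 2: prefer B, take clip from B; A=[gear] B=[hook,node,shaft,lathe,wedge] C=[drum,clip]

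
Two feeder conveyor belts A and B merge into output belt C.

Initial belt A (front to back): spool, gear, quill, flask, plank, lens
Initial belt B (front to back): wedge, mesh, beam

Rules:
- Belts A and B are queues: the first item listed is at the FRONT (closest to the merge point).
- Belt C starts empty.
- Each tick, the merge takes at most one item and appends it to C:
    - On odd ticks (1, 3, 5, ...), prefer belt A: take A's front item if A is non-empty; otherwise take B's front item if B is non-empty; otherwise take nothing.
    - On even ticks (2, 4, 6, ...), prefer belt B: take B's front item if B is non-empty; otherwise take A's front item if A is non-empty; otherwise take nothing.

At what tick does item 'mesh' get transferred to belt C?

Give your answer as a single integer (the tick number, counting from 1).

Tick 1: prefer A, take spool from A; A=[gear,quill,flask,plank,lens] B=[wedge,mesh,beam] C=[spool]
Tick 2: prefer B, take wedge from B; A=[gear,quill,flask,plank,lens] B=[mesh,beam] C=[spool,wedge]
Tick 3: prefer A, take gear from A; A=[quill,flask,plank,lens] B=[mesh,beam] C=[spool,wedge,gear]
Tick 4: prefer B, take mesh from B; A=[quill,flask,plank,lens] B=[beam] C=[spool,wedge,gear,mesh]

Answer: 4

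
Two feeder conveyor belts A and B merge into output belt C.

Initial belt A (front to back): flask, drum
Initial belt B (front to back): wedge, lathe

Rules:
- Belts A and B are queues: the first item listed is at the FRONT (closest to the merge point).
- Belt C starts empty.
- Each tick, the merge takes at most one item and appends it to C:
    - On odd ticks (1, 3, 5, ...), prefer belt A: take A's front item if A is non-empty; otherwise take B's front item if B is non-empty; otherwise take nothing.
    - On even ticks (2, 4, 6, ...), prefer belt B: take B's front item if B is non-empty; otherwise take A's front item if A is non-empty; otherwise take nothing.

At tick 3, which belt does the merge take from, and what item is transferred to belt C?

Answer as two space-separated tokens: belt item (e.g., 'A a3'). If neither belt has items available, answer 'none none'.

Answer: A drum

Derivation:
Tick 1: prefer A, take flask from A; A=[drum] B=[wedge,lathe] C=[flask]
Tick 2: prefer B, take wedge from B; A=[drum] B=[lathe] C=[flask,wedge]
Tick 3: prefer A, take drum from A; A=[-] B=[lathe] C=[flask,wedge,drum]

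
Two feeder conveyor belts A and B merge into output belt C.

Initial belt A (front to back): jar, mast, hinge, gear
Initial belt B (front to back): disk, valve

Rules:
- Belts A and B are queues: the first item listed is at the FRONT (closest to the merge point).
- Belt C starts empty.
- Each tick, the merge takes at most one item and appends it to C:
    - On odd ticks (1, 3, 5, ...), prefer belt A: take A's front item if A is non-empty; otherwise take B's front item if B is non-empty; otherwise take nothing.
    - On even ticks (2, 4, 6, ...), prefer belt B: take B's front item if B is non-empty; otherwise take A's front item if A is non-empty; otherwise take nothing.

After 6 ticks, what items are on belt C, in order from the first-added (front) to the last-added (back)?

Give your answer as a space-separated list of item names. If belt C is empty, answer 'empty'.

Tick 1: prefer A, take jar from A; A=[mast,hinge,gear] B=[disk,valve] C=[jar]
Tick 2: prefer B, take disk from B; A=[mast,hinge,gear] B=[valve] C=[jar,disk]
Tick 3: prefer A, take mast from A; A=[hinge,gear] B=[valve] C=[jar,disk,mast]
Tick 4: prefer B, take valve from B; A=[hinge,gear] B=[-] C=[jar,disk,mast,valve]
Tick 5: prefer A, take hinge from A; A=[gear] B=[-] C=[jar,disk,mast,valve,hinge]
Tick 6: prefer B, take gear from A; A=[-] B=[-] C=[jar,disk,mast,valve,hinge,gear]

Answer: jar disk mast valve hinge gear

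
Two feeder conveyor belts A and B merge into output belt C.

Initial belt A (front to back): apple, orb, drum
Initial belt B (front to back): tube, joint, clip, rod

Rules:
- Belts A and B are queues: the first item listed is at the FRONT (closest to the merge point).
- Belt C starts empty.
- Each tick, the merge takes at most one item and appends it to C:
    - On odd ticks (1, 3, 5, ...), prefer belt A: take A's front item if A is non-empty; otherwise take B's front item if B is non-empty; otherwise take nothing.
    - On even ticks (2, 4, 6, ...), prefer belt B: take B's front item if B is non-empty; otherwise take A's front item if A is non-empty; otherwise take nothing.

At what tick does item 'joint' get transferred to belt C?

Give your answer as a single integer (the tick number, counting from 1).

Answer: 4

Derivation:
Tick 1: prefer A, take apple from A; A=[orb,drum] B=[tube,joint,clip,rod] C=[apple]
Tick 2: prefer B, take tube from B; A=[orb,drum] B=[joint,clip,rod] C=[apple,tube]
Tick 3: prefer A, take orb from A; A=[drum] B=[joint,clip,rod] C=[apple,tube,orb]
Tick 4: prefer B, take joint from B; A=[drum] B=[clip,rod] C=[apple,tube,orb,joint]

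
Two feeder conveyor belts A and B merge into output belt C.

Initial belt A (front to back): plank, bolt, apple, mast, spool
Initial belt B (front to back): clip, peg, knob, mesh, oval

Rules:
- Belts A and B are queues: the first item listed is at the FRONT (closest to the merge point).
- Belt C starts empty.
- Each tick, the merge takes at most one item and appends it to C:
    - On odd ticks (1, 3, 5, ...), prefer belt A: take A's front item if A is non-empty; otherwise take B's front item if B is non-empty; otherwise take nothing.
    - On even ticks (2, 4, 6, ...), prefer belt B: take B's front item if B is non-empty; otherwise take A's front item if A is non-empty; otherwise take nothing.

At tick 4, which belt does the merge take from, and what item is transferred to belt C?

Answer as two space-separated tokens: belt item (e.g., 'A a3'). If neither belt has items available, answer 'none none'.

Tick 1: prefer A, take plank from A; A=[bolt,apple,mast,spool] B=[clip,peg,knob,mesh,oval] C=[plank]
Tick 2: prefer B, take clip from B; A=[bolt,apple,mast,spool] B=[peg,knob,mesh,oval] C=[plank,clip]
Tick 3: prefer A, take bolt from A; A=[apple,mast,spool] B=[peg,knob,mesh,oval] C=[plank,clip,bolt]
Tick 4: prefer B, take peg from B; A=[apple,mast,spool] B=[knob,mesh,oval] C=[plank,clip,bolt,peg]

Answer: B peg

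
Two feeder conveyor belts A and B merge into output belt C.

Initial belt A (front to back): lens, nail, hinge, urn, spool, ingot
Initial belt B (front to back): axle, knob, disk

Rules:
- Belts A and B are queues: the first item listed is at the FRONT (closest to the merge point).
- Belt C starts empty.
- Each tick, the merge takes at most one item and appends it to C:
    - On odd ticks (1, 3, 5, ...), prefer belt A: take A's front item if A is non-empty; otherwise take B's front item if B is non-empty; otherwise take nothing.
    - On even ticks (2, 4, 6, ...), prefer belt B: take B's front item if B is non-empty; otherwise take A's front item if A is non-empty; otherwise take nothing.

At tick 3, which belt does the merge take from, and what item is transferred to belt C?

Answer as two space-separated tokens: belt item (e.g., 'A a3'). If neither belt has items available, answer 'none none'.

Answer: A nail

Derivation:
Tick 1: prefer A, take lens from A; A=[nail,hinge,urn,spool,ingot] B=[axle,knob,disk] C=[lens]
Tick 2: prefer B, take axle from B; A=[nail,hinge,urn,spool,ingot] B=[knob,disk] C=[lens,axle]
Tick 3: prefer A, take nail from A; A=[hinge,urn,spool,ingot] B=[knob,disk] C=[lens,axle,nail]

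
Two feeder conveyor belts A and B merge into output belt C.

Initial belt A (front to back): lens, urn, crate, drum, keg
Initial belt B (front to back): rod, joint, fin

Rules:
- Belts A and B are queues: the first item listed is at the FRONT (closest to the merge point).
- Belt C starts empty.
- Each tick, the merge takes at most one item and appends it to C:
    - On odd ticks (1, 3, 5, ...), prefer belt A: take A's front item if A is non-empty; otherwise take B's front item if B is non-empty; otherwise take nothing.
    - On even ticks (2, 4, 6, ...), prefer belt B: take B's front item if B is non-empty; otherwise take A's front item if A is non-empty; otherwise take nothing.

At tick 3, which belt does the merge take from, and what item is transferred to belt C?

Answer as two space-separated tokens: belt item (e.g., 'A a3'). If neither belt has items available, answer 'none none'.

Tick 1: prefer A, take lens from A; A=[urn,crate,drum,keg] B=[rod,joint,fin] C=[lens]
Tick 2: prefer B, take rod from B; A=[urn,crate,drum,keg] B=[joint,fin] C=[lens,rod]
Tick 3: prefer A, take urn from A; A=[crate,drum,keg] B=[joint,fin] C=[lens,rod,urn]

Answer: A urn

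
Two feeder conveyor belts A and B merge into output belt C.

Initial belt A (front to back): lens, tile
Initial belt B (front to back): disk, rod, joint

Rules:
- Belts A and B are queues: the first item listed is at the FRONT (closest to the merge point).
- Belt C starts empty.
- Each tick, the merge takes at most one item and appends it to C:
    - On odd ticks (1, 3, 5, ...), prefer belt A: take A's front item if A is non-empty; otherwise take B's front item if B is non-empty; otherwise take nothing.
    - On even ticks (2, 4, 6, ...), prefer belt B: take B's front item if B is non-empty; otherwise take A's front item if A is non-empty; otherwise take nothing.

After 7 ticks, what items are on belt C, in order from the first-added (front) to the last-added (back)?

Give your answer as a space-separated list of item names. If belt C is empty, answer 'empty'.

Tick 1: prefer A, take lens from A; A=[tile] B=[disk,rod,joint] C=[lens]
Tick 2: prefer B, take disk from B; A=[tile] B=[rod,joint] C=[lens,disk]
Tick 3: prefer A, take tile from A; A=[-] B=[rod,joint] C=[lens,disk,tile]
Tick 4: prefer B, take rod from B; A=[-] B=[joint] C=[lens,disk,tile,rod]
Tick 5: prefer A, take joint from B; A=[-] B=[-] C=[lens,disk,tile,rod,joint]
Tick 6: prefer B, both empty, nothing taken; A=[-] B=[-] C=[lens,disk,tile,rod,joint]
Tick 7: prefer A, both empty, nothing taken; A=[-] B=[-] C=[lens,disk,tile,rod,joint]

Answer: lens disk tile rod joint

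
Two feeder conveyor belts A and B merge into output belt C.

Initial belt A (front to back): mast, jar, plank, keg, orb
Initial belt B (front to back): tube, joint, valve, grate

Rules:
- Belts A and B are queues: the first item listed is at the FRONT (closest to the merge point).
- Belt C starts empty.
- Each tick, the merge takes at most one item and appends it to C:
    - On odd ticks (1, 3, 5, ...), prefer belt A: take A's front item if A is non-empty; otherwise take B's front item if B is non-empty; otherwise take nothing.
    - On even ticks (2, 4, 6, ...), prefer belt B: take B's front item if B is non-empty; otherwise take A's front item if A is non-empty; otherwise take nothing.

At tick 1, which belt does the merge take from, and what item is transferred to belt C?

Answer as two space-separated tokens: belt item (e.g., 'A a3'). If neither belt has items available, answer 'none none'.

Tick 1: prefer A, take mast from A; A=[jar,plank,keg,orb] B=[tube,joint,valve,grate] C=[mast]

Answer: A mast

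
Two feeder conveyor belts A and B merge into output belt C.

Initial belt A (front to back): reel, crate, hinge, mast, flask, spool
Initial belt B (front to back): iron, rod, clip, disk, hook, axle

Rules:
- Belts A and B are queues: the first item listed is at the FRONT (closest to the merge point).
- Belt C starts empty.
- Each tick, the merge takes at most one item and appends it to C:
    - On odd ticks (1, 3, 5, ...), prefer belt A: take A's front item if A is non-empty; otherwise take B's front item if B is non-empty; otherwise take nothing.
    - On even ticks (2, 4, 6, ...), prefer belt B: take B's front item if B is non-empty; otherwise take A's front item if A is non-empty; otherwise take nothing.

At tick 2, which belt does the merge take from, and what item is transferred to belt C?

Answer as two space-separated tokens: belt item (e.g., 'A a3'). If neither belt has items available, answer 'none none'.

Tick 1: prefer A, take reel from A; A=[crate,hinge,mast,flask,spool] B=[iron,rod,clip,disk,hook,axle] C=[reel]
Tick 2: prefer B, take iron from B; A=[crate,hinge,mast,flask,spool] B=[rod,clip,disk,hook,axle] C=[reel,iron]

Answer: B iron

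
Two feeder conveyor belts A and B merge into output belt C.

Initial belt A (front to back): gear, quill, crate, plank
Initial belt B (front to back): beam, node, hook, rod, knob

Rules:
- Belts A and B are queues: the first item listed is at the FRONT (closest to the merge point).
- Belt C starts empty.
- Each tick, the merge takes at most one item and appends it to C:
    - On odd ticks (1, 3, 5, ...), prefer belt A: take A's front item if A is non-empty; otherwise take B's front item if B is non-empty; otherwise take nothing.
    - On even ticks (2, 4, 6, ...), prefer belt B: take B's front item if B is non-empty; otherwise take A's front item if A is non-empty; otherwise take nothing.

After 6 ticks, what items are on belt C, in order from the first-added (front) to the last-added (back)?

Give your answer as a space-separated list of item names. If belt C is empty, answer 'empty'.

Answer: gear beam quill node crate hook

Derivation:
Tick 1: prefer A, take gear from A; A=[quill,crate,plank] B=[beam,node,hook,rod,knob] C=[gear]
Tick 2: prefer B, take beam from B; A=[quill,crate,plank] B=[node,hook,rod,knob] C=[gear,beam]
Tick 3: prefer A, take quill from A; A=[crate,plank] B=[node,hook,rod,knob] C=[gear,beam,quill]
Tick 4: prefer B, take node from B; A=[crate,plank] B=[hook,rod,knob] C=[gear,beam,quill,node]
Tick 5: prefer A, take crate from A; A=[plank] B=[hook,rod,knob] C=[gear,beam,quill,node,crate]
Tick 6: prefer B, take hook from B; A=[plank] B=[rod,knob] C=[gear,beam,quill,node,crate,hook]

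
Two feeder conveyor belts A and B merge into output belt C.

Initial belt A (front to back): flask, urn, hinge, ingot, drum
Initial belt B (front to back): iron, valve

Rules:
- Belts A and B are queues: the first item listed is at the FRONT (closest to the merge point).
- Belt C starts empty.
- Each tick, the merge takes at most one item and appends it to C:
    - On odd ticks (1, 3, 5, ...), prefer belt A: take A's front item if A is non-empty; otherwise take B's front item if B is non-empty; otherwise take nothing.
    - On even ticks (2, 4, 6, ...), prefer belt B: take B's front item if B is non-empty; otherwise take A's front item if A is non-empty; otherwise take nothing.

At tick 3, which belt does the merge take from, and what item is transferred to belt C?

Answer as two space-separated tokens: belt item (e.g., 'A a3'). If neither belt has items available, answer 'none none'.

Tick 1: prefer A, take flask from A; A=[urn,hinge,ingot,drum] B=[iron,valve] C=[flask]
Tick 2: prefer B, take iron from B; A=[urn,hinge,ingot,drum] B=[valve] C=[flask,iron]
Tick 3: prefer A, take urn from A; A=[hinge,ingot,drum] B=[valve] C=[flask,iron,urn]

Answer: A urn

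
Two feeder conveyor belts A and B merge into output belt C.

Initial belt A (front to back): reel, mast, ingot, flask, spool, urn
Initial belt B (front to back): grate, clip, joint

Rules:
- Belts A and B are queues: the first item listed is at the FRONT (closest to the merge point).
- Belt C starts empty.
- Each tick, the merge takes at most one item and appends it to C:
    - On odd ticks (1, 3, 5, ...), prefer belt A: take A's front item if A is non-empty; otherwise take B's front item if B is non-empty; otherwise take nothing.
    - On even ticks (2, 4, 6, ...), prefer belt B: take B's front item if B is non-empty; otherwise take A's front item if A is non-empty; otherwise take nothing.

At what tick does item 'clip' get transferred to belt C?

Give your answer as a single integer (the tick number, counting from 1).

Tick 1: prefer A, take reel from A; A=[mast,ingot,flask,spool,urn] B=[grate,clip,joint] C=[reel]
Tick 2: prefer B, take grate from B; A=[mast,ingot,flask,spool,urn] B=[clip,joint] C=[reel,grate]
Tick 3: prefer A, take mast from A; A=[ingot,flask,spool,urn] B=[clip,joint] C=[reel,grate,mast]
Tick 4: prefer B, take clip from B; A=[ingot,flask,spool,urn] B=[joint] C=[reel,grate,mast,clip]

Answer: 4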